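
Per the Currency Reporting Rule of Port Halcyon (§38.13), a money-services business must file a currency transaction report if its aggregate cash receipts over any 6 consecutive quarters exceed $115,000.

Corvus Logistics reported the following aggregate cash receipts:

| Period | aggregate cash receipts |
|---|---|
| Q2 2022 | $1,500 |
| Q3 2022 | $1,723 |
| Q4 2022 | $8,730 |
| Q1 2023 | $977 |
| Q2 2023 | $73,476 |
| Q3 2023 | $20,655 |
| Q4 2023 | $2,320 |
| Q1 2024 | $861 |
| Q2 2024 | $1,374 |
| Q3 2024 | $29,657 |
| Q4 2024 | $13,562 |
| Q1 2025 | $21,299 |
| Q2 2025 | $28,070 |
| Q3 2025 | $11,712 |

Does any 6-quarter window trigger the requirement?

Yes

Q2 2022–Q3 2023: $1,500 + $1,723 + $8,730 + $977 + $73,476 + $20,655 = $107,061 (under)
Q3 2022–Q4 2023: $1,723 + $8,730 + $977 + $73,476 + $20,655 + $2,320 = $107,881 (under)
Q4 2022–Q1 2024: $8,730 + $977 + $73,476 + $20,655 + $2,320 + $861 = $107,019 (under)
Q1 2023–Q2 2024: $977 + $73,476 + $20,655 + $2,320 + $861 + $1,374 = $99,663 (under)
Q2 2023–Q3 2024: $73,476 + $20,655 + $2,320 + $861 + $1,374 + $29,657 = $128,343 (over)
Q3 2023–Q4 2024: $20,655 + $2,320 + $861 + $1,374 + $29,657 + $13,562 = $68,429 (under)
Q4 2023–Q1 2025: $2,320 + $861 + $1,374 + $29,657 + $13,562 + $21,299 = $69,073 (under)
Q1 2024–Q2 2025: $861 + $1,374 + $29,657 + $13,562 + $21,299 + $28,070 = $94,823 (under)
Q2 2024–Q3 2025: $1,374 + $29,657 + $13,562 + $21,299 + $28,070 + $11,712 = $105,674 (under)
At least one window exceeds $115,000.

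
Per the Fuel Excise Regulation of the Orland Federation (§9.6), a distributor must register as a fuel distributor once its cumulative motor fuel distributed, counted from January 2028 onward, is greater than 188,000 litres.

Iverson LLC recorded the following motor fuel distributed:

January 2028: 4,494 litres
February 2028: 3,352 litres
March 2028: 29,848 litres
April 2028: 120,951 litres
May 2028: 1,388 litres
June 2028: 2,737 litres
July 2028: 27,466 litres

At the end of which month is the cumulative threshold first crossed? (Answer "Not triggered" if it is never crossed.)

July 2028

Through January 2028: 4,494 litres
Through February 2028: 7,846 litres
Through March 2028: 37,694 litres
Through April 2028: 158,645 litres
Through May 2028: 160,033 litres
Through June 2028: 162,770 litres
Through July 2028: 190,236 litres ← exceeds threshold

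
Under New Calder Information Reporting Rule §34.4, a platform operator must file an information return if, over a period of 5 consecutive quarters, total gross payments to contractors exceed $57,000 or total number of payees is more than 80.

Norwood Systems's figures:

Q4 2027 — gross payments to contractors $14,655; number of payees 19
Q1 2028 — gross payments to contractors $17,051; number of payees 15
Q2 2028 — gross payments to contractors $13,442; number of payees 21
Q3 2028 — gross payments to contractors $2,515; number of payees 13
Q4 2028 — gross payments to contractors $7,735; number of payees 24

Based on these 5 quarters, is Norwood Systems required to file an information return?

Yes

Total gross payments to contractors: $14,655 + $17,051 + $13,442 + $2,515 + $7,735 = $55,398 (≤ $57,000).
Total number of payees: 19 + 15 + 21 + 13 + 24 = 92 (> 80).
The test is 'or': at least one threshold is exceeded.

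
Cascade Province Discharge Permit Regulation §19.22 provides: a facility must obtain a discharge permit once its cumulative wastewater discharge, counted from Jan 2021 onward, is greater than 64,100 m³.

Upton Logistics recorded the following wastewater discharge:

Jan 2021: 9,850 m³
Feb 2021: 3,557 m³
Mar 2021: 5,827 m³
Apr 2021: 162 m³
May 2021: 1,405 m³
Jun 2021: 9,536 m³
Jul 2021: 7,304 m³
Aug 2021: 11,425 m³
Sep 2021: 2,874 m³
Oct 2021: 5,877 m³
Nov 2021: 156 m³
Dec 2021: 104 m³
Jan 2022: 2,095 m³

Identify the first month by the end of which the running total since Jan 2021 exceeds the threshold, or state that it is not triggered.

Through Jan 2021: 9,850 m³
Through Feb 2021: 13,407 m³
Through Mar 2021: 19,234 m³
Through Apr 2021: 19,396 m³
Through May 2021: 20,801 m³
Through Jun 2021: 30,337 m³
Through Jul 2021: 37,641 m³
Through Aug 2021: 49,066 m³
Through Sep 2021: 51,940 m³
Through Oct 2021: 57,817 m³
Through Nov 2021: 57,973 m³
Through Dec 2021: 58,077 m³
Through Jan 2022: 60,172 m³
Final cumulative total 60,172 m³ ≤ 64,100 m³; the threshold is never exceeded.

Not triggered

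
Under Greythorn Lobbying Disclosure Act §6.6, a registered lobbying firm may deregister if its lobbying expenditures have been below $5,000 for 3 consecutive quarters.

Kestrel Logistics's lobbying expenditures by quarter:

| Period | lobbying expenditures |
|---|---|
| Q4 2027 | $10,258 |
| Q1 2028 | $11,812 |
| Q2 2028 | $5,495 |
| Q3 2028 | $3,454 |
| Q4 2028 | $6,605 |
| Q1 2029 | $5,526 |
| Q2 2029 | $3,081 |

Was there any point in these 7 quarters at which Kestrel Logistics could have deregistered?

No

Quarters below $5,000: Q3 2028, Q2 2029.
Longest run of consecutive quarters below the threshold: 1.
1 < 3, so Kestrel Logistics never became eligible.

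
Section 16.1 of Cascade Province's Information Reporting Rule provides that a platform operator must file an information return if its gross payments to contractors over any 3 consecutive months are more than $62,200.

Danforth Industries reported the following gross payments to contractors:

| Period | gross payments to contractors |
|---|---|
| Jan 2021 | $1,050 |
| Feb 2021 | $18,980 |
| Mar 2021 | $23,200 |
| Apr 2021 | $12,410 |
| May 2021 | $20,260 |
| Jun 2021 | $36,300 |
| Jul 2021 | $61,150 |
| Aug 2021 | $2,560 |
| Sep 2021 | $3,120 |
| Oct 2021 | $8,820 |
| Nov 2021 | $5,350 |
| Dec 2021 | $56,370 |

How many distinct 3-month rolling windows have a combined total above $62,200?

5

Jan 2021–Mar 2021: $1,050 + $18,980 + $23,200 = $43,230 (under)
Feb 2021–Apr 2021: $18,980 + $23,200 + $12,410 = $54,590 (under)
Mar 2021–May 2021: $23,200 + $12,410 + $20,260 = $55,870 (under)
Apr 2021–Jun 2021: $12,410 + $20,260 + $36,300 = $68,970 (over)
May 2021–Jul 2021: $20,260 + $36,300 + $61,150 = $117,710 (over)
Jun 2021–Aug 2021: $36,300 + $61,150 + $2,560 = $100,010 (over)
Jul 2021–Sep 2021: $61,150 + $2,560 + $3,120 = $66,830 (over)
Aug 2021–Oct 2021: $2,560 + $3,120 + $8,820 = $14,500 (under)
Sep 2021–Nov 2021: $3,120 + $8,820 + $5,350 = $17,290 (under)
Oct 2021–Dec 2021: $8,820 + $5,350 + $56,370 = $70,540 (over)
5 windows exceed the threshold.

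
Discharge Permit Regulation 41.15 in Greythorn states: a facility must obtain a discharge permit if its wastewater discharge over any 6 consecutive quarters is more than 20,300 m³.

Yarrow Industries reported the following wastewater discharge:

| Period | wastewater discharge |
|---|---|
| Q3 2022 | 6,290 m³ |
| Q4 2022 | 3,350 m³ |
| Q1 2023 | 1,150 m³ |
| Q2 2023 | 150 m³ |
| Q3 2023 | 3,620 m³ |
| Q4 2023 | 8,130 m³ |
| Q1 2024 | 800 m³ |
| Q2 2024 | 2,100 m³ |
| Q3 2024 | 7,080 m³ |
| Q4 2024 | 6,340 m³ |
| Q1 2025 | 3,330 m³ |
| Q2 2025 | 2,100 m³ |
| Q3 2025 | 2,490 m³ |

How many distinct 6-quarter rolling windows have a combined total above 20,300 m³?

6

Q3 2022–Q4 2023: 6,290 m³ + 3,350 m³ + 1,150 m³ + 150 m³ + 3,620 m³ + 8,130 m³ = 22,690 m³ (over)
Q4 2022–Q1 2024: 3,350 m³ + 1,150 m³ + 150 m³ + 3,620 m³ + 8,130 m³ + 800 m³ = 17,200 m³ (under)
Q1 2023–Q2 2024: 1,150 m³ + 150 m³ + 3,620 m³ + 8,130 m³ + 800 m³ + 2,100 m³ = 15,950 m³ (under)
Q2 2023–Q3 2024: 150 m³ + 3,620 m³ + 8,130 m³ + 800 m³ + 2,100 m³ + 7,080 m³ = 21,880 m³ (over)
Q3 2023–Q4 2024: 3,620 m³ + 8,130 m³ + 800 m³ + 2,100 m³ + 7,080 m³ + 6,340 m³ = 28,070 m³ (over)
Q4 2023–Q1 2025: 8,130 m³ + 800 m³ + 2,100 m³ + 7,080 m³ + 6,340 m³ + 3,330 m³ = 27,780 m³ (over)
Q1 2024–Q2 2025: 800 m³ + 2,100 m³ + 7,080 m³ + 6,340 m³ + 3,330 m³ + 2,100 m³ = 21,750 m³ (over)
Q2 2024–Q3 2025: 2,100 m³ + 7,080 m³ + 6,340 m³ + 3,330 m³ + 2,100 m³ + 2,490 m³ = 23,440 m³ (over)
6 windows exceed the threshold.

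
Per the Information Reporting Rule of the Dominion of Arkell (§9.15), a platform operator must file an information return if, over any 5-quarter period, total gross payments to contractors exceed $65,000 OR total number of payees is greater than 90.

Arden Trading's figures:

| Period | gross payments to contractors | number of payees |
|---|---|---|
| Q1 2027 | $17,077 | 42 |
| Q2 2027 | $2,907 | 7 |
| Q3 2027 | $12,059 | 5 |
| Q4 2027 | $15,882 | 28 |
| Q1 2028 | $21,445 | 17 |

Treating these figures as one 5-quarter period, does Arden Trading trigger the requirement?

Total gross payments to contractors: $17,077 + $2,907 + $12,059 + $15,882 + $21,445 = $69,370 (> $65,000).
Total number of payees: 42 + 7 + 5 + 28 + 17 = 99 (> 90).
The test is 'or': at least one threshold is exceeded.

Yes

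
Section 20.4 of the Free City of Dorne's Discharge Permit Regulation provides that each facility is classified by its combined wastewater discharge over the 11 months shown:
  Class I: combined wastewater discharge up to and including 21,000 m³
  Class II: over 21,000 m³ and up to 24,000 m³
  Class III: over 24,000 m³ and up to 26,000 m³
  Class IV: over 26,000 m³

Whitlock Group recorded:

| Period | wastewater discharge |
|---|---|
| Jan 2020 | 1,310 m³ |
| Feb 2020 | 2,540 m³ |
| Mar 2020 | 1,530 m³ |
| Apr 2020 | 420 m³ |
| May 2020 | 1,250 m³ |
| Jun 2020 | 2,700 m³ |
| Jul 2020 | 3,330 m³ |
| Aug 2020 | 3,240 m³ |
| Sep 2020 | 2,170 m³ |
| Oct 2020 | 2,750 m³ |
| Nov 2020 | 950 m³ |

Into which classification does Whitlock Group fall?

Combined wastewater discharge: 1,310 m³ + 2,540 m³ + 1,530 m³ + 420 m³ + 1,250 m³ + 2,700 m³ + 3,330 m³ + 3,240 m³ + 2,170 m³ + 2,750 m³ + 950 m³ = 22,190 m³.
21,000 m³ < 22,190 m³ ≤ 24,000 m³, so Class II applies.

Class II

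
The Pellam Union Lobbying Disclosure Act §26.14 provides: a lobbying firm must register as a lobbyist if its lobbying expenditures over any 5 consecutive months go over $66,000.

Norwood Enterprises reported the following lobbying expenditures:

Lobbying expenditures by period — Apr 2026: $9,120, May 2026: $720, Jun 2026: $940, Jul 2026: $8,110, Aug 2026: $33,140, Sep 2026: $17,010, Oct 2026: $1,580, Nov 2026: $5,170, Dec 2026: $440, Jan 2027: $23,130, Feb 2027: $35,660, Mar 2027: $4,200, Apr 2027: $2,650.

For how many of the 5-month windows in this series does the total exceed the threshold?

Apr 2026–Aug 2026: $9,120 + $720 + $940 + $8,110 + $33,140 = $52,030 (under)
May 2026–Sep 2026: $720 + $940 + $8,110 + $33,140 + $17,010 = $59,920 (under)
Jun 2026–Oct 2026: $940 + $8,110 + $33,140 + $17,010 + $1,580 = $60,780 (under)
Jul 2026–Nov 2026: $8,110 + $33,140 + $17,010 + $1,580 + $5,170 = $65,010 (under)
Aug 2026–Dec 2026: $33,140 + $17,010 + $1,580 + $5,170 + $440 = $57,340 (under)
Sep 2026–Jan 2027: $17,010 + $1,580 + $5,170 + $440 + $23,130 = $47,330 (under)
Oct 2026–Feb 2027: $1,580 + $5,170 + $440 + $23,130 + $35,660 = $65,980 (under)
Nov 2026–Mar 2027: $5,170 + $440 + $23,130 + $35,660 + $4,200 = $68,600 (over)
Dec 2026–Apr 2027: $440 + $23,130 + $35,660 + $4,200 + $2,650 = $66,080 (over)
2 windows exceed the threshold.

2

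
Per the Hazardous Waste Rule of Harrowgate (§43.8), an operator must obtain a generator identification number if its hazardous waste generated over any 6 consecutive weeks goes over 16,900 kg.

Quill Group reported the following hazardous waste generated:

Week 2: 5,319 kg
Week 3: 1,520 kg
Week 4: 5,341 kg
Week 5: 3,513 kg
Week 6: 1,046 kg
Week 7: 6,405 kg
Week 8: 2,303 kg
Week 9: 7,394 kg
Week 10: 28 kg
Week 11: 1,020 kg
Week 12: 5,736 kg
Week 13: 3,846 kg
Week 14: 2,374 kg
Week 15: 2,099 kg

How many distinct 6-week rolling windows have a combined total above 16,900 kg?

Week 2–Week 7: 5,319 kg + 1,520 kg + 5,341 kg + 3,513 kg + 1,046 kg + 6,405 kg = 23,144 kg (over)
Week 3–Week 8: 1,520 kg + 5,341 kg + 3,513 kg + 1,046 kg + 6,405 kg + 2,303 kg = 20,128 kg (over)
Week 4–Week 9: 5,341 kg + 3,513 kg + 1,046 kg + 6,405 kg + 2,303 kg + 7,394 kg = 26,002 kg (over)
Week 5–Week 10: 3,513 kg + 1,046 kg + 6,405 kg + 2,303 kg + 7,394 kg + 28 kg = 20,689 kg (over)
Week 6–Week 11: 1,046 kg + 6,405 kg + 2,303 kg + 7,394 kg + 28 kg + 1,020 kg = 18,196 kg (over)
Week 7–Week 12: 6,405 kg + 2,303 kg + 7,394 kg + 28 kg + 1,020 kg + 5,736 kg = 22,886 kg (over)
Week 8–Week 13: 2,303 kg + 7,394 kg + 28 kg + 1,020 kg + 5,736 kg + 3,846 kg = 20,327 kg (over)
Week 9–Week 14: 7,394 kg + 28 kg + 1,020 kg + 5,736 kg + 3,846 kg + 2,374 kg = 20,398 kg (over)
Week 10–Week 15: 28 kg + 1,020 kg + 5,736 kg + 3,846 kg + 2,374 kg + 2,099 kg = 15,103 kg (under)
8 windows exceed the threshold.

8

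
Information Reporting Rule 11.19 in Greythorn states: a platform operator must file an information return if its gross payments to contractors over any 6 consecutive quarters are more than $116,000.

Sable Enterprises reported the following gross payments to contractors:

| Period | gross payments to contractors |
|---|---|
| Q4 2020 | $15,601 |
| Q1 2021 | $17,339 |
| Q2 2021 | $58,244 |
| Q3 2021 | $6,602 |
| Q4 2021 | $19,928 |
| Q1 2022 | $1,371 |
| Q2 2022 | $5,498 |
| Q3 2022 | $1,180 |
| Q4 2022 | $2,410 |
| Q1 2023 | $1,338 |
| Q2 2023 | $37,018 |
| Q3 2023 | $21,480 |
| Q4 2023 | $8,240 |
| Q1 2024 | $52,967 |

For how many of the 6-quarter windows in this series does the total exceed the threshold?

2

Q4 2020–Q1 2022: $15,601 + $17,339 + $58,244 + $6,602 + $19,928 + $1,371 = $119,085 (over)
Q1 2021–Q2 2022: $17,339 + $58,244 + $6,602 + $19,928 + $1,371 + $5,498 = $108,982 (under)
Q2 2021–Q3 2022: $58,244 + $6,602 + $19,928 + $1,371 + $5,498 + $1,180 = $92,823 (under)
Q3 2021–Q4 2022: $6,602 + $19,928 + $1,371 + $5,498 + $1,180 + $2,410 = $36,989 (under)
Q4 2021–Q1 2023: $19,928 + $1,371 + $5,498 + $1,180 + $2,410 + $1,338 = $31,725 (under)
Q1 2022–Q2 2023: $1,371 + $5,498 + $1,180 + $2,410 + $1,338 + $37,018 = $48,815 (under)
Q2 2022–Q3 2023: $5,498 + $1,180 + $2,410 + $1,338 + $37,018 + $21,480 = $68,924 (under)
Q3 2022–Q4 2023: $1,180 + $2,410 + $1,338 + $37,018 + $21,480 + $8,240 = $71,666 (under)
Q4 2022–Q1 2024: $2,410 + $1,338 + $37,018 + $21,480 + $8,240 + $52,967 = $123,453 (over)
2 windows exceed the threshold.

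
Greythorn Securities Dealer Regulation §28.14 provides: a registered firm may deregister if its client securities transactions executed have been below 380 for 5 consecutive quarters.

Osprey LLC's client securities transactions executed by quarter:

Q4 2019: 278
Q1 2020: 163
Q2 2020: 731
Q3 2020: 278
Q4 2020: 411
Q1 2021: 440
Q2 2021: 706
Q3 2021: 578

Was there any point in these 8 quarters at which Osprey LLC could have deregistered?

No

Quarters below 380: Q4 2019, Q1 2020, Q3 2020.
Longest run of consecutive quarters below the threshold: 2.
2 < 5, so Osprey LLC never became eligible.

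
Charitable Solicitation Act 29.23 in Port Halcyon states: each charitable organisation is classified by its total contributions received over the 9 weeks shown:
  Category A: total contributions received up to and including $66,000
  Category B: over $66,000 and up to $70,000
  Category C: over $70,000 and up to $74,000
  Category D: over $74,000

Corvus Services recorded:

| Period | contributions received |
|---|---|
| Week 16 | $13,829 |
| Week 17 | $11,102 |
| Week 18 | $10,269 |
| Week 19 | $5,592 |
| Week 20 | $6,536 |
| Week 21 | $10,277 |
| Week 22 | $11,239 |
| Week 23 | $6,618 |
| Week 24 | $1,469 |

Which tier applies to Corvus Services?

Category D

Total contributions received: $13,829 + $11,102 + $10,269 + $5,592 + $6,536 + $10,277 + $11,239 + $6,618 + $1,469 = $76,931.
$76,931 > $74,000, so Category D applies.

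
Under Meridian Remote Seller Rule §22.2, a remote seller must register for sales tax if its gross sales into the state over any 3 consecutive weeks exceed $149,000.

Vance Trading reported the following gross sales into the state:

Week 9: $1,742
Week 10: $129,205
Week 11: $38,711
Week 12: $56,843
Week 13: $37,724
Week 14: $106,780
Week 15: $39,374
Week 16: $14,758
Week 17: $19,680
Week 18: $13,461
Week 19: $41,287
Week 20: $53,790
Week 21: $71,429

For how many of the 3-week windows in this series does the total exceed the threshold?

6

Week 9–Week 11: $1,742 + $129,205 + $38,711 = $169,658 (over)
Week 10–Week 12: $129,205 + $38,711 + $56,843 = $224,759 (over)
Week 11–Week 13: $38,711 + $56,843 + $37,724 = $133,278 (under)
Week 12–Week 14: $56,843 + $37,724 + $106,780 = $201,347 (over)
Week 13–Week 15: $37,724 + $106,780 + $39,374 = $183,878 (over)
Week 14–Week 16: $106,780 + $39,374 + $14,758 = $160,912 (over)
Week 15–Week 17: $39,374 + $14,758 + $19,680 = $73,812 (under)
Week 16–Week 18: $14,758 + $19,680 + $13,461 = $47,899 (under)
Week 17–Week 19: $19,680 + $13,461 + $41,287 = $74,428 (under)
Week 18–Week 20: $13,461 + $41,287 + $53,790 = $108,538 (under)
Week 19–Week 21: $41,287 + $53,790 + $71,429 = $166,506 (over)
6 windows exceed the threshold.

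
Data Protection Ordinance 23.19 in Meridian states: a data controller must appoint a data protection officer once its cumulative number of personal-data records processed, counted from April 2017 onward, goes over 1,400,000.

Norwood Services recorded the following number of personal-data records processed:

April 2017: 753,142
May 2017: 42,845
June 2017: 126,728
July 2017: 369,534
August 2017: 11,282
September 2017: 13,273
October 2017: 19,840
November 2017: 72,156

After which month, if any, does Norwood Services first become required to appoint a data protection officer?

November 2017

Through April 2017: 753,142
Through May 2017: 795,987
Through June 2017: 922,715
Through July 2017: 1,292,249
Through August 2017: 1,303,531
Through September 2017: 1,316,804
Through October 2017: 1,336,644
Through November 2017: 1,408,800 ← exceeds threshold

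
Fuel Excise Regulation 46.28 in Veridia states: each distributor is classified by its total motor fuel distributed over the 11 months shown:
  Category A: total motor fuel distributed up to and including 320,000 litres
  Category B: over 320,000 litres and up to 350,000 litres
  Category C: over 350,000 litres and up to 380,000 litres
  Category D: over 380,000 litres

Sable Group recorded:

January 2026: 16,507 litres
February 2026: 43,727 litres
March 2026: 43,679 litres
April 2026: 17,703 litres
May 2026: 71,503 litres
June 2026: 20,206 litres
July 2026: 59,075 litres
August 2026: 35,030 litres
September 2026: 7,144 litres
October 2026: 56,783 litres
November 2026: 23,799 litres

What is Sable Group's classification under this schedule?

Category D

Total motor fuel distributed: 16,507 litres + 43,727 litres + 43,679 litres + 17,703 litres + 71,503 litres + 20,206 litres + 59,075 litres + 35,030 litres + 7,144 litres + 56,783 litres + 23,799 litres = 395,156 litres.
395,156 litres > 380,000 litres, so Category D applies.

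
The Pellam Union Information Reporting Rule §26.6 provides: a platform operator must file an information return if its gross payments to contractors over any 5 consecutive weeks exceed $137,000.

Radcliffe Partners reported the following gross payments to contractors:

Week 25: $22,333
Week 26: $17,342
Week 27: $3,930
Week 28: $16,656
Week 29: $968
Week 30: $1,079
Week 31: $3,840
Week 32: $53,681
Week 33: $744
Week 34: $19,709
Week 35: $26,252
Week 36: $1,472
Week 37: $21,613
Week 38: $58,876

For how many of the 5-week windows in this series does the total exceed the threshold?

0

Week 25–Week 29: $22,333 + $17,342 + $3,930 + $16,656 + $968 = $61,229 (under)
Week 26–Week 30: $17,342 + $3,930 + $16,656 + $968 + $1,079 = $39,975 (under)
Week 27–Week 31: $3,930 + $16,656 + $968 + $1,079 + $3,840 = $26,473 (under)
Week 28–Week 32: $16,656 + $968 + $1,079 + $3,840 + $53,681 = $76,224 (under)
Week 29–Week 33: $968 + $1,079 + $3,840 + $53,681 + $744 = $60,312 (under)
Week 30–Week 34: $1,079 + $3,840 + $53,681 + $744 + $19,709 = $79,053 (under)
Week 31–Week 35: $3,840 + $53,681 + $744 + $19,709 + $26,252 = $104,226 (under)
Week 32–Week 36: $53,681 + $744 + $19,709 + $26,252 + $1,472 = $101,858 (under)
Week 33–Week 37: $744 + $19,709 + $26,252 + $1,472 + $21,613 = $69,790 (under)
Week 34–Week 38: $19,709 + $26,252 + $1,472 + $21,613 + $58,876 = $127,922 (under)
0 windows exceed the threshold.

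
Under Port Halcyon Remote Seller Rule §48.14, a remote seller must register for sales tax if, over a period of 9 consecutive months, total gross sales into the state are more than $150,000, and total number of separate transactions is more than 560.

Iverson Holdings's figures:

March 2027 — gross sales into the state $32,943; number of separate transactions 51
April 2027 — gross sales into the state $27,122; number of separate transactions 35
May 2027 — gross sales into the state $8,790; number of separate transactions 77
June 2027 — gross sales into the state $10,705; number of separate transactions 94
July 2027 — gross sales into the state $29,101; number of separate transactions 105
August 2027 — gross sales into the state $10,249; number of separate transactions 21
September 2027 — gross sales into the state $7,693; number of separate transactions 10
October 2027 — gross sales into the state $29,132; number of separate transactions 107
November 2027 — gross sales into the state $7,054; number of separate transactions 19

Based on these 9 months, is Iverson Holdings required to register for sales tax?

Total gross sales into the state: $32,943 + $27,122 + $8,790 + $10,705 + $29,101 + $10,249 + $7,693 + $29,132 + $7,054 = $162,789 (> $150,000).
Total number of separate transactions: 51 + 35 + 77 + 94 + 105 + 21 + 10 + 107 + 19 = 519 (≤ 560).
The test is 'and': the rule requires both, and at least one is not exceeded.

No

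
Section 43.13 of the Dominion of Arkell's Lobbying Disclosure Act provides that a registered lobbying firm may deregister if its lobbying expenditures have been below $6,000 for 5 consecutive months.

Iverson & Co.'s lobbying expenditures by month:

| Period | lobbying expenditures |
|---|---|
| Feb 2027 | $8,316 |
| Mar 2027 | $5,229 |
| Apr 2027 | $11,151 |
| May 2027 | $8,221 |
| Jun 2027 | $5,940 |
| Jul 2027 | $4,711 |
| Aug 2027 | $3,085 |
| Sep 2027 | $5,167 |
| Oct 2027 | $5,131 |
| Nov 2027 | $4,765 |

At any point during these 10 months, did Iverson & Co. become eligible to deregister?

Months below $6,000: Mar 2027, Jun 2027, Jul 2027, Aug 2027, Sep 2027, Oct 2027, Nov 2027.
Longest run of consecutive months below the threshold: 6.
6 ≥ 5, so Iverson & Co. became eligible.

Yes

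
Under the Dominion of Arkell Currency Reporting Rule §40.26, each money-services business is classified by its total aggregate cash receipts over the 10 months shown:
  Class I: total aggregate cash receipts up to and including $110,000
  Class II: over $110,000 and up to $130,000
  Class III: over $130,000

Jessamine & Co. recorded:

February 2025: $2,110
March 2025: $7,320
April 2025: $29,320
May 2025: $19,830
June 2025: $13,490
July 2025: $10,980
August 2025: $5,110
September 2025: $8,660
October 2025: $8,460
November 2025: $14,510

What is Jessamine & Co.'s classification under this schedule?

Total aggregate cash receipts: $2,110 + $7,320 + $29,320 + $19,830 + $13,490 + $10,980 + $5,110 + $8,660 + $8,460 + $14,510 = $119,790.
$110,000 < $119,790 ≤ $130,000, so Class II applies.

Class II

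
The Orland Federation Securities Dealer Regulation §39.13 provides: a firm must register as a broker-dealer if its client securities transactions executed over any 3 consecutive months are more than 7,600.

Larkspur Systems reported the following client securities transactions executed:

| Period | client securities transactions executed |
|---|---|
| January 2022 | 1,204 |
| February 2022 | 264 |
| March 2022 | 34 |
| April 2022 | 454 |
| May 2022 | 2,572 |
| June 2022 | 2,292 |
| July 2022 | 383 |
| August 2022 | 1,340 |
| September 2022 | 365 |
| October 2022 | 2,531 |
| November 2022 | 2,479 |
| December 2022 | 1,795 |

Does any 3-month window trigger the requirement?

No

January 2022–March 2022: 1,204 + 264 + 34 = 1,502 (under)
February 2022–April 2022: 264 + 34 + 454 = 752 (under)
March 2022–May 2022: 34 + 454 + 2,572 = 3,060 (under)
April 2022–June 2022: 454 + 2,572 + 2,292 = 5,318 (under)
May 2022–July 2022: 2,572 + 2,292 + 383 = 5,247 (under)
June 2022–August 2022: 2,292 + 383 + 1,340 = 4,015 (under)
July 2022–September 2022: 383 + 1,340 + 365 = 2,088 (under)
August 2022–October 2022: 1,340 + 365 + 2,531 = 4,236 (under)
September 2022–November 2022: 365 + 2,531 + 2,479 = 5,375 (under)
October 2022–December 2022: 2,531 + 2,479 + 1,795 = 6,805 (under)
No window exceeds 7,600.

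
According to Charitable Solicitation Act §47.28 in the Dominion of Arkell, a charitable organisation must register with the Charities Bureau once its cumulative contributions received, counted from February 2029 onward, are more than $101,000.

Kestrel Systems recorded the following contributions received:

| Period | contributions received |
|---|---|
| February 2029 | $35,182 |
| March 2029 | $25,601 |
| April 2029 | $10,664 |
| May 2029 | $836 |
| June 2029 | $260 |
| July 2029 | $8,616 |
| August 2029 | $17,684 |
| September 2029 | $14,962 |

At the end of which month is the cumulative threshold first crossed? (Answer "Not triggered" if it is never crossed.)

September 2029

Through February 2029: $35,182
Through March 2029: $60,783
Through April 2029: $71,447
Through May 2029: $72,283
Through June 2029: $72,543
Through July 2029: $81,159
Through August 2029: $98,843
Through September 2029: $113,805 ← exceeds threshold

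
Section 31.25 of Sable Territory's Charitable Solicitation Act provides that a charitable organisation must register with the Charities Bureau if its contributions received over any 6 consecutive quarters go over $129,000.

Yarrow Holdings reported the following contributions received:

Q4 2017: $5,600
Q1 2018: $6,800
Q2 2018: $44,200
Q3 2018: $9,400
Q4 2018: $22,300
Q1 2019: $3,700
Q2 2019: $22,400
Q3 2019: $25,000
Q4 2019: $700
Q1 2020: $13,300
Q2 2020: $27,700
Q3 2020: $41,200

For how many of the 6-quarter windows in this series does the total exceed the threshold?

1

Q4 2017–Q1 2019: $5,600 + $6,800 + $44,200 + $9,400 + $22,300 + $3,700 = $92,000 (under)
Q1 2018–Q2 2019: $6,800 + $44,200 + $9,400 + $22,300 + $3,700 + $22,400 = $108,800 (under)
Q2 2018–Q3 2019: $44,200 + $9,400 + $22,300 + $3,700 + $22,400 + $25,000 = $127,000 (under)
Q3 2018–Q4 2019: $9,400 + $22,300 + $3,700 + $22,400 + $25,000 + $700 = $83,500 (under)
Q4 2018–Q1 2020: $22,300 + $3,700 + $22,400 + $25,000 + $700 + $13,300 = $87,400 (under)
Q1 2019–Q2 2020: $3,700 + $22,400 + $25,000 + $700 + $13,300 + $27,700 = $92,800 (under)
Q2 2019–Q3 2020: $22,400 + $25,000 + $700 + $13,300 + $27,700 + $41,200 = $130,300 (over)
1 window exceeds the threshold.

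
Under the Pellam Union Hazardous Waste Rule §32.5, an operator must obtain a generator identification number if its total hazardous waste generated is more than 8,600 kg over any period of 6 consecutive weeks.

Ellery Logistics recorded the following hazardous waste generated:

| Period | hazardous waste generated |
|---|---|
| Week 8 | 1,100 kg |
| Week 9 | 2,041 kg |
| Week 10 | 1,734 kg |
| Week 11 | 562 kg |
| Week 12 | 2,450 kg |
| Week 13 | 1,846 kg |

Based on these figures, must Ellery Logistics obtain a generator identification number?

Total hazardous waste generated: 1,100 kg + 2,041 kg + 1,734 kg + 562 kg + 2,450 kg + 1,846 kg = 9,733 kg.
9,733 kg > 8,600 kg, so the threshold is exceeded.

Yes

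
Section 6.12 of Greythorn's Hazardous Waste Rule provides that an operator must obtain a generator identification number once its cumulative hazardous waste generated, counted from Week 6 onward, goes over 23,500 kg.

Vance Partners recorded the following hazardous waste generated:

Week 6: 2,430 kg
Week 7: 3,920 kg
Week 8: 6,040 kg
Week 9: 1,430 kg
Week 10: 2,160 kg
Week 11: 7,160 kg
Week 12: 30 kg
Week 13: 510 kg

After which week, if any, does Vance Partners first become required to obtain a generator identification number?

Week 13

Through Week 6: 2,430 kg
Through Week 7: 6,350 kg
Through Week 8: 12,390 kg
Through Week 9: 13,820 kg
Through Week 10: 15,980 kg
Through Week 11: 23,140 kg
Through Week 12: 23,170 kg
Through Week 13: 23,680 kg ← exceeds threshold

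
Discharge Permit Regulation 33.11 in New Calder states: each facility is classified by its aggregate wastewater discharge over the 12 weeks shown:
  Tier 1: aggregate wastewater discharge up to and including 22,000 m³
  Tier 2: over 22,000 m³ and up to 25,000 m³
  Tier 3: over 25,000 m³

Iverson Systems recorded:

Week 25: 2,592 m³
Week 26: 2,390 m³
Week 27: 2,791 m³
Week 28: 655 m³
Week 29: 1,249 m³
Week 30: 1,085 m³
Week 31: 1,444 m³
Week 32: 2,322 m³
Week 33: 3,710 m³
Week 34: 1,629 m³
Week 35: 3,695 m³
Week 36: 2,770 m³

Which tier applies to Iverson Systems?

Aggregate wastewater discharge: 2,592 m³ + 2,390 m³ + 2,791 m³ + 655 m³ + 1,249 m³ + 1,085 m³ + 1,444 m³ + 2,322 m³ + 3,710 m³ + 1,629 m³ + 3,695 m³ + 2,770 m³ = 26,332 m³.
26,332 m³ > 25,000 m³, so Tier 3 applies.

Tier 3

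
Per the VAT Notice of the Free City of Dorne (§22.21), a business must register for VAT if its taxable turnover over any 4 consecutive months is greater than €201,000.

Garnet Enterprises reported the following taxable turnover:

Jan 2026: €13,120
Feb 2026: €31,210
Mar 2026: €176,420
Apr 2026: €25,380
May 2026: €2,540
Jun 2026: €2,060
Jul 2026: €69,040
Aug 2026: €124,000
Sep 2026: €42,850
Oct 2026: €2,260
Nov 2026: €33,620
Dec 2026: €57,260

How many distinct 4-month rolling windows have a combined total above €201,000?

Jan 2026–Apr 2026: €13,120 + €31,210 + €176,420 + €25,380 = €246,130 (over)
Feb 2026–May 2026: €31,210 + €176,420 + €25,380 + €2,540 = €235,550 (over)
Mar 2026–Jun 2026: €176,420 + €25,380 + €2,540 + €2,060 = €206,400 (over)
Apr 2026–Jul 2026: €25,380 + €2,540 + €2,060 + €69,040 = €99,020 (under)
May 2026–Aug 2026: €2,540 + €2,060 + €69,040 + €124,000 = €197,640 (under)
Jun 2026–Sep 2026: €2,060 + €69,040 + €124,000 + €42,850 = €237,950 (over)
Jul 2026–Oct 2026: €69,040 + €124,000 + €42,850 + €2,260 = €238,150 (over)
Aug 2026–Nov 2026: €124,000 + €42,850 + €2,260 + €33,620 = €202,730 (over)
Sep 2026–Dec 2026: €42,850 + €2,260 + €33,620 + €57,260 = €135,990 (under)
6 windows exceed the threshold.

6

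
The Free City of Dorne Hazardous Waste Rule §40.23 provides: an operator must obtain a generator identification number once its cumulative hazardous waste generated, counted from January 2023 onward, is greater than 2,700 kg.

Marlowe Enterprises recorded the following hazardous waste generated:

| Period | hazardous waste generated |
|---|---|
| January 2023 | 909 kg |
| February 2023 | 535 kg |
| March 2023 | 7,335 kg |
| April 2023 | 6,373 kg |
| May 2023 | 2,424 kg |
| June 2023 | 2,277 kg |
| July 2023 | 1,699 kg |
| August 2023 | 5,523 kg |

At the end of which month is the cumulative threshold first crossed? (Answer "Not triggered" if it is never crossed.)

March 2023

Through January 2023: 909 kg
Through February 2023: 1,444 kg
Through March 2023: 8,779 kg ← exceeds threshold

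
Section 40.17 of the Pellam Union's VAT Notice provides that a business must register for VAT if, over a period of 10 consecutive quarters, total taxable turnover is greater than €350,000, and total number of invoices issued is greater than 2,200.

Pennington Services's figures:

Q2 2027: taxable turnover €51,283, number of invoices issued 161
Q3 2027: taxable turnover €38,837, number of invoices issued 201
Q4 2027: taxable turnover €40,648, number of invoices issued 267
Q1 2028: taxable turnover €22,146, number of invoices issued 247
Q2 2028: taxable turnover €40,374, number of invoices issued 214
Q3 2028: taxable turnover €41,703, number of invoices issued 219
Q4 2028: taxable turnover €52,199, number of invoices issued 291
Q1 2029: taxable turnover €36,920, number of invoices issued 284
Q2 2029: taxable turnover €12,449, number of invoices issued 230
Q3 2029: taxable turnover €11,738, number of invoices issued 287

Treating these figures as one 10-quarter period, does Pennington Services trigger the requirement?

No

Total taxable turnover: €51,283 + €38,837 + €40,648 + €22,146 + €40,374 + €41,703 + €52,199 + €36,920 + €12,449 + €11,738 = €348,297 (≤ €350,000).
Total number of invoices issued: 161 + 201 + 267 + 247 + 214 + 219 + 291 + 284 + 230 + 287 = 2,401 (> 2,200).
The test is 'and': the rule requires both, and at least one is not exceeded.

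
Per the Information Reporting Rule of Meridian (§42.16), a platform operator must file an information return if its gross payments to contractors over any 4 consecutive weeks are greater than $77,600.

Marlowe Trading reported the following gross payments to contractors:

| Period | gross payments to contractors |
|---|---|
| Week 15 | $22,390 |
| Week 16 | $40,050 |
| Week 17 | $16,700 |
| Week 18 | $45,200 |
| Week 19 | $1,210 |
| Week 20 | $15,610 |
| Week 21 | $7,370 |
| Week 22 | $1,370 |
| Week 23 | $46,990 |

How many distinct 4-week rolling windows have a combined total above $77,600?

3

Week 15–Week 18: $22,390 + $40,050 + $16,700 + $45,200 = $124,340 (over)
Week 16–Week 19: $40,050 + $16,700 + $45,200 + $1,210 = $103,160 (over)
Week 17–Week 20: $16,700 + $45,200 + $1,210 + $15,610 = $78,720 (over)
Week 18–Week 21: $45,200 + $1,210 + $15,610 + $7,370 = $69,390 (under)
Week 19–Week 22: $1,210 + $15,610 + $7,370 + $1,370 = $25,560 (under)
Week 20–Week 23: $15,610 + $7,370 + $1,370 + $46,990 = $71,340 (under)
3 windows exceed the threshold.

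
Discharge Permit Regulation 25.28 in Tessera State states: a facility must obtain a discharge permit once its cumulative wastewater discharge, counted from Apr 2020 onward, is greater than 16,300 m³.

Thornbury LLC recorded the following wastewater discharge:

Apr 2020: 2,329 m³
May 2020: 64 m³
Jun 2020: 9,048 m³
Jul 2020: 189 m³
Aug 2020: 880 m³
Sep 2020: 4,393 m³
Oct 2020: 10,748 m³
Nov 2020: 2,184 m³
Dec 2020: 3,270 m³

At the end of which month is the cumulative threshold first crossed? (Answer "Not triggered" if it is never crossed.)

Sep 2020

Through Apr 2020: 2,329 m³
Through May 2020: 2,393 m³
Through Jun 2020: 11,441 m³
Through Jul 2020: 11,630 m³
Through Aug 2020: 12,510 m³
Through Sep 2020: 16,903 m³ ← exceeds threshold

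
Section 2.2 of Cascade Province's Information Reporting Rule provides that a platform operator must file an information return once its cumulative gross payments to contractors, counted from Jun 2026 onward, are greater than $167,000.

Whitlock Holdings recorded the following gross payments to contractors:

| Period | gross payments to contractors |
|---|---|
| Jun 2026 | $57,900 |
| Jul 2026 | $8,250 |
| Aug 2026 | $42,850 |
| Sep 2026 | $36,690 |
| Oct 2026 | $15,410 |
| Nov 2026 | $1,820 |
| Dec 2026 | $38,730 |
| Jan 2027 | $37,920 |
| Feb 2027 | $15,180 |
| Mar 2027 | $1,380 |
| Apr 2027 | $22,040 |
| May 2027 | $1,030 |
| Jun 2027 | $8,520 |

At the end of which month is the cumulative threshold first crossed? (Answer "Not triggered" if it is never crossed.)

Through Jun 2026: $57,900
Through Jul 2026: $66,150
Through Aug 2026: $109,000
Through Sep 2026: $145,690
Through Oct 2026: $161,100
Through Nov 2026: $162,920
Through Dec 2026: $201,650 ← exceeds threshold

Dec 2026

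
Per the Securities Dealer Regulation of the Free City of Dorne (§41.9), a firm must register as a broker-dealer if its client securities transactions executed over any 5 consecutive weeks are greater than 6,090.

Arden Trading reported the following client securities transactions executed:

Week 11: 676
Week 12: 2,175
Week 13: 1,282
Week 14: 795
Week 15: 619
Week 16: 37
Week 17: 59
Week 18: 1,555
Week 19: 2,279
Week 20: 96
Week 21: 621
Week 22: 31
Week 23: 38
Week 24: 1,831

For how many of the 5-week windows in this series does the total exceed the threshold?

Week 11–Week 15: 676 + 2,175 + 1,282 + 795 + 619 = 5,547 (under)
Week 12–Week 16: 2,175 + 1,282 + 795 + 619 + 37 = 4,908 (under)
Week 13–Week 17: 1,282 + 795 + 619 + 37 + 59 = 2,792 (under)
Week 14–Week 18: 795 + 619 + 37 + 59 + 1,555 = 3,065 (under)
Week 15–Week 19: 619 + 37 + 59 + 1,555 + 2,279 = 4,549 (under)
Week 16–Week 20: 37 + 59 + 1,555 + 2,279 + 96 = 4,026 (under)
Week 17–Week 21: 59 + 1,555 + 2,279 + 96 + 621 = 4,610 (under)
Week 18–Week 22: 1,555 + 2,279 + 96 + 621 + 31 = 4,582 (under)
Week 19–Week 23: 2,279 + 96 + 621 + 31 + 38 = 3,065 (under)
Week 20–Week 24: 96 + 621 + 31 + 38 + 1,831 = 2,617 (under)
0 windows exceed the threshold.

0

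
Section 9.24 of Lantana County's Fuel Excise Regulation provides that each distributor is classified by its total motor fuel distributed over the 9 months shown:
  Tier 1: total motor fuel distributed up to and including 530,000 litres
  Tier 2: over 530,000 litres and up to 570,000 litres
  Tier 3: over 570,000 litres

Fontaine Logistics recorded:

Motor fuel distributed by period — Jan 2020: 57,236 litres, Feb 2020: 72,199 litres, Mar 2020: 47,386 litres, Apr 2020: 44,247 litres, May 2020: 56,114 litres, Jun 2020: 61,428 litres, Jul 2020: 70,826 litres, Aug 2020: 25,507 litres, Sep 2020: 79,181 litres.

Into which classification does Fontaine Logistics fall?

Total motor fuel distributed: 57,236 litres + 72,199 litres + 47,386 litres + 44,247 litres + 56,114 litres + 61,428 litres + 70,826 litres + 25,507 litres + 79,181 litres = 514,124 litres.
514,124 litres ≤ 530,000 litres, so Tier 1 applies.

Tier 1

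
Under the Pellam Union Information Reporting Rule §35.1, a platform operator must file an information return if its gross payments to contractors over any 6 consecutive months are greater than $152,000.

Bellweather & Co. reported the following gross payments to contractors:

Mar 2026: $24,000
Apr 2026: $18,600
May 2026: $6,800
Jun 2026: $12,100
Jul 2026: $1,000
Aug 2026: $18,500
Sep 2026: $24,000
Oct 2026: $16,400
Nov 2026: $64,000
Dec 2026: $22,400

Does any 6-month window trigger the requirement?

No

Mar 2026–Aug 2026: $24,000 + $18,600 + $6,800 + $12,100 + $1,000 + $18,500 = $81,000 (under)
Apr 2026–Sep 2026: $18,600 + $6,800 + $12,100 + $1,000 + $18,500 + $24,000 = $81,000 (under)
May 2026–Oct 2026: $6,800 + $12,100 + $1,000 + $18,500 + $24,000 + $16,400 = $78,800 (under)
Jun 2026–Nov 2026: $12,100 + $1,000 + $18,500 + $24,000 + $16,400 + $64,000 = $136,000 (under)
Jul 2026–Dec 2026: $1,000 + $18,500 + $24,000 + $16,400 + $64,000 + $22,400 = $146,300 (under)
No window exceeds $152,000.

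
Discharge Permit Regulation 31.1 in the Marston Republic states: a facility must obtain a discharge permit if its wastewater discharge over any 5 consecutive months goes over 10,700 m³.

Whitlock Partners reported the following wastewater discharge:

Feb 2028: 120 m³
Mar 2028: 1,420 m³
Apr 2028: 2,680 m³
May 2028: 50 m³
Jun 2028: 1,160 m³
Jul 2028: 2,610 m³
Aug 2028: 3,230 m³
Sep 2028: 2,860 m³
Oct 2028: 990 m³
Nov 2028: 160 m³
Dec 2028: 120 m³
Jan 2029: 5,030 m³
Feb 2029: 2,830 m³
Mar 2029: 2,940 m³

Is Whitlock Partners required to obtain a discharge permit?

Yes

Feb 2028–Jun 2028: 120 m³ + 1,420 m³ + 2,680 m³ + 50 m³ + 1,160 m³ = 5,430 m³ (under)
Mar 2028–Jul 2028: 1,420 m³ + 2,680 m³ + 50 m³ + 1,160 m³ + 2,610 m³ = 7,920 m³ (under)
Apr 2028–Aug 2028: 2,680 m³ + 50 m³ + 1,160 m³ + 2,610 m³ + 3,230 m³ = 9,730 m³ (under)
May 2028–Sep 2028: 50 m³ + 1,160 m³ + 2,610 m³ + 3,230 m³ + 2,860 m³ = 9,910 m³ (under)
Jun 2028–Oct 2028: 1,160 m³ + 2,610 m³ + 3,230 m³ + 2,860 m³ + 990 m³ = 10,850 m³ (over)
Jul 2028–Nov 2028: 2,610 m³ + 3,230 m³ + 2,860 m³ + 990 m³ + 160 m³ = 9,850 m³ (under)
Aug 2028–Dec 2028: 3,230 m³ + 2,860 m³ + 990 m³ + 160 m³ + 120 m³ = 7,360 m³ (under)
Sep 2028–Jan 2029: 2,860 m³ + 990 m³ + 160 m³ + 120 m³ + 5,030 m³ = 9,160 m³ (under)
Oct 2028–Feb 2029: 990 m³ + 160 m³ + 120 m³ + 5,030 m³ + 2,830 m³ = 9,130 m³ (under)
Nov 2028–Mar 2029: 160 m³ + 120 m³ + 5,030 m³ + 2,830 m³ + 2,940 m³ = 11,080 m³ (over)
At least one window exceeds 10,700 m³.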